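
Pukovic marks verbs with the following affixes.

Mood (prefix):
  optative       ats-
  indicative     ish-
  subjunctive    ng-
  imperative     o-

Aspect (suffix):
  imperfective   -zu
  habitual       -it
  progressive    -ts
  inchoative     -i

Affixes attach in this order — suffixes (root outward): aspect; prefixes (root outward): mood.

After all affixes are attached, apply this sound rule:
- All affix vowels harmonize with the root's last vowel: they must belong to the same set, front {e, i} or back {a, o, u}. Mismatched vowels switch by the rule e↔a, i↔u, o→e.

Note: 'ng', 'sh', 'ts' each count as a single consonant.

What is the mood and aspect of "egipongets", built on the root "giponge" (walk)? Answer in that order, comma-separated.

imperative, progressive

Segment: o-giponge-ts.
mood: o- → imperative.
aspect: -ts → progressive.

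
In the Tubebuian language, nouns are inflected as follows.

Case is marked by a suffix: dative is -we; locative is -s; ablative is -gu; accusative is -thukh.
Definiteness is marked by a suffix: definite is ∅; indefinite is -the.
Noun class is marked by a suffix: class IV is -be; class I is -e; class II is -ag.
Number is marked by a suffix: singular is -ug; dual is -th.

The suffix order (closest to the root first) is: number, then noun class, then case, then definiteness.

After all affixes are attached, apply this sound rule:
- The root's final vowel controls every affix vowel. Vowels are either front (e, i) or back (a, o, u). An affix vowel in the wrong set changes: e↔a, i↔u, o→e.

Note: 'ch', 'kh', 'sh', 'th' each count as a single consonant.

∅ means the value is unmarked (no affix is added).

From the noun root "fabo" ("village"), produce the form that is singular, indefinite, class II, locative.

Attach number singular -ug → faboug.
Attach noun class class II -ag → fabougag.
Attach case locative -s → fabougags.
Attach definiteness indefinite -the → fabougagsthe.
Apply vowel harmony: fabougagsthe → fabougagstha.

fabougagstha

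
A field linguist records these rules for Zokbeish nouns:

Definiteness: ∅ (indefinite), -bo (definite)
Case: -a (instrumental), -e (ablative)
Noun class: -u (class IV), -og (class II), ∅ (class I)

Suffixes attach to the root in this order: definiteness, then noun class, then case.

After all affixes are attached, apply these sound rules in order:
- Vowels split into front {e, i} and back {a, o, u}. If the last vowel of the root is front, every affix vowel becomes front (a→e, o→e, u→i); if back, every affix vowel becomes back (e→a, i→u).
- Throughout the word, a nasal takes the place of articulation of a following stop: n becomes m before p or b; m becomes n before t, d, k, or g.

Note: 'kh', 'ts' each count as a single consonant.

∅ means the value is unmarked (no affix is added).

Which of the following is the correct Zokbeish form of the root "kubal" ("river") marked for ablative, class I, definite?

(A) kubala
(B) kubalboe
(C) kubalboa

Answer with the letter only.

Attach definiteness definite -bo → kubalbo.
noun class = class I: zero marking, form stays kubalbo.
Attach case ablative -e → kubalboe.
Apply vowel harmony: kubalboe → kubalboa.
Nasal assimilation: no change.
So the correct form is kubalboa, option (C).
(A) kubala is wrong: it uses indefinite instead of definite for definiteness.
(B) kubalboe is wrong: it fails to apply the sound rule(s).

C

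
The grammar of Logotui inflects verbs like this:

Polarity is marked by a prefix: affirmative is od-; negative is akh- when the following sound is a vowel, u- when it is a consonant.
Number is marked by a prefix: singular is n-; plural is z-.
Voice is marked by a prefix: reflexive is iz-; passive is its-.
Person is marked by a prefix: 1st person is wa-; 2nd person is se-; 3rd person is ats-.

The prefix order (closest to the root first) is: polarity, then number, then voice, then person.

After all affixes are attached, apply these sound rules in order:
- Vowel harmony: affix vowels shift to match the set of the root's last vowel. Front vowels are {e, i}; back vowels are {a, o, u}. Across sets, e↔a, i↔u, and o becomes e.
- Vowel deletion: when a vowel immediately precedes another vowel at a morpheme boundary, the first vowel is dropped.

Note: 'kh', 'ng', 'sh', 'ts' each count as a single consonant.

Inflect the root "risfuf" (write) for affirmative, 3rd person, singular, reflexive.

Attach polarity affirmative od- → odrisfuf.
Attach number singular n- → nodrisfuf.
Attach voice reflexive iz- → iznodrisfuf.
Attach person 3rd person ats- → atsiznodrisfuf.
Apply vowel harmony: atsiznodrisfuf → atsuznodrisfuf.
Vowel deletion: no change.

atsuznodrisfuf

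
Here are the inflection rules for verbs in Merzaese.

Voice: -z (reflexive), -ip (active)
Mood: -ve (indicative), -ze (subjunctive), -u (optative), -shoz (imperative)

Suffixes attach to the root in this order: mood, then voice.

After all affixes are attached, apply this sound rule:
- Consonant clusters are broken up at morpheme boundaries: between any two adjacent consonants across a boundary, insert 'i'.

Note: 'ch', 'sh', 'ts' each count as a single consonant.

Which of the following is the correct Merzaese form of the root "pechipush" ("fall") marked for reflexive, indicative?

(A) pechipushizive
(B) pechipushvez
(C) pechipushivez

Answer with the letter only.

Attach mood indicative -ve → pechipushve.
Attach voice reflexive -z → pechipushvez.
Apply epenthesis: pechipushvez → pechipushivez.
So the correct form is pechipushivez, option (C).
(A) pechipushizive is wrong: it has the affixes in the wrong order.
(B) pechipushvez is wrong: it fails to apply the sound rule(s).

C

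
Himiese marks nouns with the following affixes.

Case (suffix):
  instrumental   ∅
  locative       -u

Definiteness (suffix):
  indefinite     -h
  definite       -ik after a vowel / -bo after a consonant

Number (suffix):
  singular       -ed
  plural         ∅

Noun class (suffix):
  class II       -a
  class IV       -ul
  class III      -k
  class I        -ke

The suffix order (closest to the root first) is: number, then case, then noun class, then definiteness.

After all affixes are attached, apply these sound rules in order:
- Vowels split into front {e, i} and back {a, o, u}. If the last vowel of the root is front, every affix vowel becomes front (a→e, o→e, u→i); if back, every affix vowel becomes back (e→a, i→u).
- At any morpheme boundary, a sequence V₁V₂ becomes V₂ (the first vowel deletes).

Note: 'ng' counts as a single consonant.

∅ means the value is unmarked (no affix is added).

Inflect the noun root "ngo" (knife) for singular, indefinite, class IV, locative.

ngadulh

Attach number singular -ed → ngoed.
Attach case locative -u → ngoedu.
Attach noun class class IV -ul → ngoeduul.
Attach definiteness indefinite -h → ngoeduulh.
Apply vowel harmony: ngoeduulh → ngoaduulh.
Apply vowel deletion: ngoaduulh → ngadulh.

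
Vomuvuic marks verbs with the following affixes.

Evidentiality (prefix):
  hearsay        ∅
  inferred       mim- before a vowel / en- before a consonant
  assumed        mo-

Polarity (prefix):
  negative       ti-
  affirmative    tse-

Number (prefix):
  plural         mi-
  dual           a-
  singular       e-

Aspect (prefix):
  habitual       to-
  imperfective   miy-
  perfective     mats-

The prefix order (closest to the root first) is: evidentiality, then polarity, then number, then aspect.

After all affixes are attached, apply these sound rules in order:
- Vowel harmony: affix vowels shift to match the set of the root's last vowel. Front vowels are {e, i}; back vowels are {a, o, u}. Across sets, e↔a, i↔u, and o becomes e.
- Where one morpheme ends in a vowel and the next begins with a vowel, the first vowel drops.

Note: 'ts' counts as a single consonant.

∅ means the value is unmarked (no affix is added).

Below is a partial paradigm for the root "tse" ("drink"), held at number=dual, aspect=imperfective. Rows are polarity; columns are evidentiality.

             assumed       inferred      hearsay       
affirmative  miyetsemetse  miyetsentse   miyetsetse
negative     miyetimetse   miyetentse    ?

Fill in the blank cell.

evidentiality = hearsay: zero marking, form stays tse.
Attach polarity negative ti- → titse.
Attach number dual a- → atitse.
Attach aspect imperfective miy- → miyatitse.
Apply vowel harmony: miyatitse → miyetitse.
Vowel deletion: no change.

miyetitse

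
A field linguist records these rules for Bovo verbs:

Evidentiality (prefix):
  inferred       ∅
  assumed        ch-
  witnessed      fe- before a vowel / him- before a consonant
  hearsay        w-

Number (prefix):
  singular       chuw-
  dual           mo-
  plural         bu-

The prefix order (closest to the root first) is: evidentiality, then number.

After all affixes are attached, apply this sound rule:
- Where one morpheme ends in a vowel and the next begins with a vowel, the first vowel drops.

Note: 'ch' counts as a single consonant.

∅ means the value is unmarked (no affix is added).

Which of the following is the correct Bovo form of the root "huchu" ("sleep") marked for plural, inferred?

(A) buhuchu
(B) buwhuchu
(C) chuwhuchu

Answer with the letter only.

evidentiality = inferred: zero marking, form stays huchu.
Attach number plural bu- → buhuchu.
Vowel deletion: no change.
So the correct form is buhuchu, option (A).
(C) chuwhuchu is wrong: it uses singular instead of plural for number.
(B) buwhuchu is wrong: it uses hearsay instead of inferred for evidentiality.

A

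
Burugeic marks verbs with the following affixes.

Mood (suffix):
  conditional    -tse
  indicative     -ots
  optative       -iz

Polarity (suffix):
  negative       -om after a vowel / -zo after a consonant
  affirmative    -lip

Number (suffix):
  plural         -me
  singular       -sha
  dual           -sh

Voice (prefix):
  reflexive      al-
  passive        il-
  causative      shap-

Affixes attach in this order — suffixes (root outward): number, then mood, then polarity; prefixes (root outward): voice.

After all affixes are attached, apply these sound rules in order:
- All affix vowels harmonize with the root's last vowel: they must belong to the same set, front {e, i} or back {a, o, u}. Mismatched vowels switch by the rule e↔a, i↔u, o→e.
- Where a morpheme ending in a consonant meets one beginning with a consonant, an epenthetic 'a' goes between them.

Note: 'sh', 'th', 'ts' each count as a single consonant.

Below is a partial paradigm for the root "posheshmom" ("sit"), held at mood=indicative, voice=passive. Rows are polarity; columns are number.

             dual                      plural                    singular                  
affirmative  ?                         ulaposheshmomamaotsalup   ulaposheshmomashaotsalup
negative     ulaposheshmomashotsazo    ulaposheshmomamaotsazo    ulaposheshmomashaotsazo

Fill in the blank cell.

Attach number dual -sh → posheshmomsh.
Attach mood indicative -ots → posheshmomshots.
Attach voice passive il- → ilposheshmomshots.
Attach polarity affirmative -lip → ilposheshmomshotslip.
Apply vowel harmony: ilposheshmomshotslip → ulposheshmomshotslup.
Apply epenthesis: ulposheshmomshotslup → ulaposheshmomashotsalup.

ulaposheshmomashotsalup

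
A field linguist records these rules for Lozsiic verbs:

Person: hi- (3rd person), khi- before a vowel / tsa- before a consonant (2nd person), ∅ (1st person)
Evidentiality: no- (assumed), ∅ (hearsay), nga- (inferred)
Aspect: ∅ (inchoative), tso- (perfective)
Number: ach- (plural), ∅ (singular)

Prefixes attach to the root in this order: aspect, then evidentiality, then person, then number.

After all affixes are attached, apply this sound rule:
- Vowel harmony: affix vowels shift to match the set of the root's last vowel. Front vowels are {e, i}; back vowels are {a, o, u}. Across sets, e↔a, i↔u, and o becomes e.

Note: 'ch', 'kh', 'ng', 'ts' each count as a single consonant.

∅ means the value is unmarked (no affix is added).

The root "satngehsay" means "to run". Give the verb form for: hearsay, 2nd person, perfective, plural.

Attach aspect perfective tso- → tsosatngehsay.
evidentiality = hearsay: zero marking, form stays tsosatngehsay.
Attach person 2nd person tsa- (before consonant 'ts') → tsatsosatngehsay.
Attach number plural ach- → achtsatsosatngehsay.
Vowel harmony: no change.

achtsatsosatngehsay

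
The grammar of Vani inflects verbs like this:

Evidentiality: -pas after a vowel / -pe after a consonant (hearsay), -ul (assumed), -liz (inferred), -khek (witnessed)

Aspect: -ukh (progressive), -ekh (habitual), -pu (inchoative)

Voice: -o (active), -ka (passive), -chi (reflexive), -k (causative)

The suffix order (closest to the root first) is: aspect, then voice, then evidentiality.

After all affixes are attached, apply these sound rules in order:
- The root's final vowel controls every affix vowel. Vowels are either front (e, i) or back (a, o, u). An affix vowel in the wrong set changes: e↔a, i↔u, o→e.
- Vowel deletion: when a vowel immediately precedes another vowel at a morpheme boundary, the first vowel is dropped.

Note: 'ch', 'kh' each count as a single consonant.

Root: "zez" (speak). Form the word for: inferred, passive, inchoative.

zezpikeliz

Attach aspect inchoative -pu → zezpu.
Attach voice passive -ka → zezpuka.
Attach evidentiality inferred -liz → zezpukaliz.
Apply vowel harmony: zezpukaliz → zezpikeliz.
Vowel deletion: no change.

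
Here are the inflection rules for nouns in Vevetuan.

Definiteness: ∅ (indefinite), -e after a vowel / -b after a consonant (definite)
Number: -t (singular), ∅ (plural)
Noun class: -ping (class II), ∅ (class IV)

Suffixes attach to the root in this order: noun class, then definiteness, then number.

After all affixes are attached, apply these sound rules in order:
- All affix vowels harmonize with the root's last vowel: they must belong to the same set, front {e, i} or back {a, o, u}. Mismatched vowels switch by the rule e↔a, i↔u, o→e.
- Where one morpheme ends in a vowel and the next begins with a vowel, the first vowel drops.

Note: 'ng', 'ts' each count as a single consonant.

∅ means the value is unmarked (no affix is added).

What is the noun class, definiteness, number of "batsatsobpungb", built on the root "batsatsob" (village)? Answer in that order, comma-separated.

Segment: batsatsob-ping-b.
noun class: -ping → class II.
definiteness: -e/b → definite.
number: ∅ → plural.

class II, definite, plural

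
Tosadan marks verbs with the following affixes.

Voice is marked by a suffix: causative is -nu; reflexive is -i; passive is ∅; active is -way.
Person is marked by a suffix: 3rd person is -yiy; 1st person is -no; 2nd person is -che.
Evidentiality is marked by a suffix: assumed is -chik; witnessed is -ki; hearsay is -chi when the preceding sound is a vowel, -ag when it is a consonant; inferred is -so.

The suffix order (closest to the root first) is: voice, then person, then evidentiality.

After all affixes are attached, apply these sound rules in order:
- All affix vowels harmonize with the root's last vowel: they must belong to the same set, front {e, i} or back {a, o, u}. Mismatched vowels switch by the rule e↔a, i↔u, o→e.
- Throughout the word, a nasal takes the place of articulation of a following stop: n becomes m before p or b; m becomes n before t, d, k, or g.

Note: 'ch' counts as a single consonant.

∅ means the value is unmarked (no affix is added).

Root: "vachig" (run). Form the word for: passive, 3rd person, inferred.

voice = passive: zero marking, form stays vachig.
Attach person 3rd person -yiy → vachigyiy.
Attach evidentiality inferred -so → vachigyiyso.
Apply vowel harmony: vachigyiyso → vachigyiyse.
Nasal assimilation: no change.

vachigyiyse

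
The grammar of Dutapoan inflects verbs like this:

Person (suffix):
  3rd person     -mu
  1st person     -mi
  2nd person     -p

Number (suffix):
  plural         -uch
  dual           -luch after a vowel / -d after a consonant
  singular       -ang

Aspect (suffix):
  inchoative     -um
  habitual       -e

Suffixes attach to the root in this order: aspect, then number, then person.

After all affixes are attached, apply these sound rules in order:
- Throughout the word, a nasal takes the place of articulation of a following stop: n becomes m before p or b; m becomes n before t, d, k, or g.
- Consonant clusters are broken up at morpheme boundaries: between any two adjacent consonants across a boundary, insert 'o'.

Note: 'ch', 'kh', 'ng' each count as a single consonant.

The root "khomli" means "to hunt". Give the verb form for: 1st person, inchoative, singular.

khomliumangomi

Attach aspect inchoative -um → khomlium.
Attach number singular -ang → khomliumang.
Attach person 1st person -mi → khomliumangmi.
Nasal assimilation: no change.
Apply epenthesis: khomliumangmi → khomliumangomi.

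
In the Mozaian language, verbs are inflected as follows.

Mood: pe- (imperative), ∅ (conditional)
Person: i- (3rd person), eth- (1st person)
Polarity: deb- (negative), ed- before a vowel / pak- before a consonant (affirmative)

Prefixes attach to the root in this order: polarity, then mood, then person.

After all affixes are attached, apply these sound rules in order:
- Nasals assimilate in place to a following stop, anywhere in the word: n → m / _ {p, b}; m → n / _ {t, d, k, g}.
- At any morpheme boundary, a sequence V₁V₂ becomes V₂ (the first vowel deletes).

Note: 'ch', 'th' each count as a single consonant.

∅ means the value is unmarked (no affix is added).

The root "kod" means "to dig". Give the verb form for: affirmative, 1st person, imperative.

ethpepakkod

Attach polarity affirmative pak- (before consonant 'k') → pakkod.
Attach mood imperative pe- → pepakkod.
Attach person 1st person eth- → ethpepakkod.
Nasal assimilation: no change.
Vowel deletion: no change.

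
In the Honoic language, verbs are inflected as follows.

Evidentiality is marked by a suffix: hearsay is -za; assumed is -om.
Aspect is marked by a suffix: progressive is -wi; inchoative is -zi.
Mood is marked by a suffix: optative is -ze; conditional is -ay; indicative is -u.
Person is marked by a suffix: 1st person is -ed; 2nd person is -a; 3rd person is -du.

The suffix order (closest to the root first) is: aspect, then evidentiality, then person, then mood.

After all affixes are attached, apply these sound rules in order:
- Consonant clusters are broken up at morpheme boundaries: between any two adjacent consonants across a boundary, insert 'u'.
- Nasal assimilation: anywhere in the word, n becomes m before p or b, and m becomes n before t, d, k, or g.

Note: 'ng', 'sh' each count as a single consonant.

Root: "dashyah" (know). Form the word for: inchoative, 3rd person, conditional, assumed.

Attach aspect inchoative -zi → dashyahzi.
Attach evidentiality assumed -om → dashyahziom.
Attach person 3rd person -du → dashyahziomdu.
Attach mood conditional -ay → dashyahziomduay.
Apply epenthesis: dashyahziomduay → dashyahuziomuduay.
Nasal assimilation: no change.

dashyahuziomuduay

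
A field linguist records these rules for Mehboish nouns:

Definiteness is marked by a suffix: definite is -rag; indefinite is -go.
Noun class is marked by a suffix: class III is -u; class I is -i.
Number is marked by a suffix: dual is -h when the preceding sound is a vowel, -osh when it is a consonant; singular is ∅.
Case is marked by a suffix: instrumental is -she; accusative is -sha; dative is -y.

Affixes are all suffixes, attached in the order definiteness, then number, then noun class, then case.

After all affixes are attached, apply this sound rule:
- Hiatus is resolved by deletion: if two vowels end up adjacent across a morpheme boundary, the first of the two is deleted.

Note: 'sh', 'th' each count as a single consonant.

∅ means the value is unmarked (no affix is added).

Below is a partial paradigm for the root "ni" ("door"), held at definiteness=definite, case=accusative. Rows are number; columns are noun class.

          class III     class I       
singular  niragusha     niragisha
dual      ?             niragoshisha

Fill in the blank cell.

Attach definiteness definite -rag → nirag.
Attach number dual -osh (after consonant 'g') → niragosh.
Attach noun class class III -u → niragoshu.
Attach case accusative -sha → niragoshusha.
Vowel deletion: no change.

niragoshusha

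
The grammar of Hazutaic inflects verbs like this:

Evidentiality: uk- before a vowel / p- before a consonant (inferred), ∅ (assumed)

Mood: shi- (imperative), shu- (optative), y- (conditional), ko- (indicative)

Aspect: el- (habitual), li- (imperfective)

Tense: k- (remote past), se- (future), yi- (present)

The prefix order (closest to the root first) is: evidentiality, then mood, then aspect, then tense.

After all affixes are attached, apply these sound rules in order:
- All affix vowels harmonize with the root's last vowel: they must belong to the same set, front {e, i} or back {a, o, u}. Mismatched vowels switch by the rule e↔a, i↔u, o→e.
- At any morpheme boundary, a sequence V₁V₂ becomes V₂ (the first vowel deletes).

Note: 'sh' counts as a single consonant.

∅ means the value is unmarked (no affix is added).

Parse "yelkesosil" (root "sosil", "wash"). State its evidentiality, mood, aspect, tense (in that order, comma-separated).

Segment: yi-el-ko-sosil.
evidentiality: ∅ → assumed.
mood: ko- → indicative.
aspect: el- → habitual.
tense: yi- → present.

assumed, indicative, habitual, present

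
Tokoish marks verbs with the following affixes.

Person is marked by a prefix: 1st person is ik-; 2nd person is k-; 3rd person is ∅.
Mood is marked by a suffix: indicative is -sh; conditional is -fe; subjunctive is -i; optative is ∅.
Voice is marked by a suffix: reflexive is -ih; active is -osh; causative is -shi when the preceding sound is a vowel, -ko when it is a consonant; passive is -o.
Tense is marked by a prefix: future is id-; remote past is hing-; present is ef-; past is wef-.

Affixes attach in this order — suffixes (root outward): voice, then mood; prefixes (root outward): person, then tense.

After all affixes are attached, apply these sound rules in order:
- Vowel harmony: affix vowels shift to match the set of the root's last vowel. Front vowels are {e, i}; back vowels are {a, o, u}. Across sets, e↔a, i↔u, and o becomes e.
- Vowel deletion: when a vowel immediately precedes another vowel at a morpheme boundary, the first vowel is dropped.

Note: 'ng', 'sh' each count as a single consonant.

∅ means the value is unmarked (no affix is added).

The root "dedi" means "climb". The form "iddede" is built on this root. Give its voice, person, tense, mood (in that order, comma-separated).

passive, 3rd person, future, optative

Segment: id-dedi-o.
voice: -o → passive.
person: ∅ → 3rd person.
tense: id- → future.
mood: ∅ → optative.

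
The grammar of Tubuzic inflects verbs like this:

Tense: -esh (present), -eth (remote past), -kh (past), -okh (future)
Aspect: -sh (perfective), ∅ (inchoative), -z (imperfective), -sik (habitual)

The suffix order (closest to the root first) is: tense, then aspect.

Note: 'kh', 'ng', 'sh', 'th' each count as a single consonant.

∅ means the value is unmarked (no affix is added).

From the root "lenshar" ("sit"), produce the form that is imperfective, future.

Attach tense future -okh → lensharokh.
Attach aspect imperfective -z → lensharokhz.

lensharokhz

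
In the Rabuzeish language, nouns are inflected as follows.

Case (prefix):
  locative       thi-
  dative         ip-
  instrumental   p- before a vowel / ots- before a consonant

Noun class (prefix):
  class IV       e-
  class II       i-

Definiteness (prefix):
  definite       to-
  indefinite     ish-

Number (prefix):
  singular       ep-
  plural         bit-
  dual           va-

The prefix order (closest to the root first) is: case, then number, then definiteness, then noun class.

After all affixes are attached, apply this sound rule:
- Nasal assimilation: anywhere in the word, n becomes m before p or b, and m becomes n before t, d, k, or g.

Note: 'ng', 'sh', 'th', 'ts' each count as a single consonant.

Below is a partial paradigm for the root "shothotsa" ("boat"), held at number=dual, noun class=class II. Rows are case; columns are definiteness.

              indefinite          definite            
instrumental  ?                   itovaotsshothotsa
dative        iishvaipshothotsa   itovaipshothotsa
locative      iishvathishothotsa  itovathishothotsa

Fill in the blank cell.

Attach case instrumental ots- (before consonant 'sh') → otsshothotsa.
Attach number dual va- → vaotsshothotsa.
Attach definiteness indefinite ish- → ishvaotsshothotsa.
Attach noun class class II i- → iishvaotsshothotsa.
Nasal assimilation: no change.

iishvaotsshothotsa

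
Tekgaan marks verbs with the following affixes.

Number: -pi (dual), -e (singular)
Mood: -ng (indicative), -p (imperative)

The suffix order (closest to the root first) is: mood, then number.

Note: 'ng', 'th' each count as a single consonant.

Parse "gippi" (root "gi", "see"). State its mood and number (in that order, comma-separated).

imperative, dual

Segment: gi-p-pi.
mood: -p → imperative.
number: -pi → dual.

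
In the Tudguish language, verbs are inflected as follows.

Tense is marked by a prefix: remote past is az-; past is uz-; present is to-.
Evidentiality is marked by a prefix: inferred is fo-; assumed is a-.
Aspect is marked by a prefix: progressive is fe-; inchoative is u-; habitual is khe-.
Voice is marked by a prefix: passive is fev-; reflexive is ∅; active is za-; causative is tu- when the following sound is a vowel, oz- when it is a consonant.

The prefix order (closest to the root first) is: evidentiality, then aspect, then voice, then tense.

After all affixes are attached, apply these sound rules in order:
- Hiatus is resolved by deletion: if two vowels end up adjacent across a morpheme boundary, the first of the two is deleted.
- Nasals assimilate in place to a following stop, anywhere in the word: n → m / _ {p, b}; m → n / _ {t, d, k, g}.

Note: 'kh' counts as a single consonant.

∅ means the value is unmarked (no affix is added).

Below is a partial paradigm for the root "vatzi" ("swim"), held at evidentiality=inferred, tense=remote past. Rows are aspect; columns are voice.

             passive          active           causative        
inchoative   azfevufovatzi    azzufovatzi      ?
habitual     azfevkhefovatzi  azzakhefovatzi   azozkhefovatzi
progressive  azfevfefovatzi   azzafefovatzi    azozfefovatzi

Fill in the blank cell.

Attach evidentiality inferred fo- → fovatzi.
Attach aspect inchoative u- → ufovatzi.
Attach voice causative tu- (before vowel 'u') → tuufovatzi.
Attach tense remote past az- → aztuufovatzi.
Apply vowel deletion: aztuufovatzi → aztufovatzi.
Nasal assimilation: no change.

aztufovatzi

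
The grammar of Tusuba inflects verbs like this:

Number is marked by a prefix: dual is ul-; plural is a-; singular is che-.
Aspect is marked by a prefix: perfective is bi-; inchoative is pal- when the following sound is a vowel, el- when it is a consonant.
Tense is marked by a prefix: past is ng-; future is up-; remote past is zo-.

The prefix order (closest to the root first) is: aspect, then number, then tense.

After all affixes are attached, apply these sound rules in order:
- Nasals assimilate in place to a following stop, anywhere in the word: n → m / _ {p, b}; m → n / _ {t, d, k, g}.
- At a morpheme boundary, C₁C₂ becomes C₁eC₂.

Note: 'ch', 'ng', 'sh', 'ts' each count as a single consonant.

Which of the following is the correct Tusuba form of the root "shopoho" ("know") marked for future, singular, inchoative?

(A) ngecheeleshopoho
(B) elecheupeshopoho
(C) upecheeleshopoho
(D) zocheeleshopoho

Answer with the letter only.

C

Attach aspect inchoative el- (before consonant 'sh') → elshopoho.
Attach number singular che- → cheelshopoho.
Attach tense future up- → upcheelshopoho.
Nasal assimilation: no change.
Apply epenthesis: upcheelshopoho → upecheeleshopoho.
So the correct form is upecheeleshopoho, option (C).
(A) ngecheeleshopoho is wrong: it uses past instead of future for tense.
(D) zocheeleshopoho is wrong: it uses remote past instead of future for tense.
(B) elecheupeshopoho is wrong: it has the affixes in the wrong order.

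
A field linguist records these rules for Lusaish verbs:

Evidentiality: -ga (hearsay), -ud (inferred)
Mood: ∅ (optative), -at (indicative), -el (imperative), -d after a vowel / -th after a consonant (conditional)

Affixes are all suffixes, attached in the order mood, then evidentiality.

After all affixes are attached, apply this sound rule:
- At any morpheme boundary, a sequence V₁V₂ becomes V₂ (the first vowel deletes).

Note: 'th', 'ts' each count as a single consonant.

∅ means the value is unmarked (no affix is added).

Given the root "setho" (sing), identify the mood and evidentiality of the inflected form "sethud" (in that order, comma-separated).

optative, inferred

Segment: setho-ud.
mood: ∅ → optative.
evidentiality: -ud → inferred.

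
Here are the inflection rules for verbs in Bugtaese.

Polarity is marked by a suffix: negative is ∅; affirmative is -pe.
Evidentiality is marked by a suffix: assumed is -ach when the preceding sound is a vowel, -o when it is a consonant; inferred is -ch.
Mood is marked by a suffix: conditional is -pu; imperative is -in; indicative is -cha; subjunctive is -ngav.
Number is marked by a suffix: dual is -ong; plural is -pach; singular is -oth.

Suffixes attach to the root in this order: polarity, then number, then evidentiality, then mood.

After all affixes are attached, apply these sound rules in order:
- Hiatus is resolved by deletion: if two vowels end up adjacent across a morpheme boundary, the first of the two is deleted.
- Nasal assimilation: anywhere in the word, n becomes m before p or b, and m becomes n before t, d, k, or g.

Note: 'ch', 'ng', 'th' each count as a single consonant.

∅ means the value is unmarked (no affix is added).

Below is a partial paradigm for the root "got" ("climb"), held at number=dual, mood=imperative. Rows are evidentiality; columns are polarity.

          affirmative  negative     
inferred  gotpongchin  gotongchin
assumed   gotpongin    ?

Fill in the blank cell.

polarity = negative: zero marking, form stays got.
Attach number dual -ong → gotong.
Attach evidentiality assumed -o (after consonant 'ng') → gotongo.
Attach mood imperative -in → gotongoin.
Apply vowel deletion: gotongoin → gotongin.
Nasal assimilation: no change.

gotongin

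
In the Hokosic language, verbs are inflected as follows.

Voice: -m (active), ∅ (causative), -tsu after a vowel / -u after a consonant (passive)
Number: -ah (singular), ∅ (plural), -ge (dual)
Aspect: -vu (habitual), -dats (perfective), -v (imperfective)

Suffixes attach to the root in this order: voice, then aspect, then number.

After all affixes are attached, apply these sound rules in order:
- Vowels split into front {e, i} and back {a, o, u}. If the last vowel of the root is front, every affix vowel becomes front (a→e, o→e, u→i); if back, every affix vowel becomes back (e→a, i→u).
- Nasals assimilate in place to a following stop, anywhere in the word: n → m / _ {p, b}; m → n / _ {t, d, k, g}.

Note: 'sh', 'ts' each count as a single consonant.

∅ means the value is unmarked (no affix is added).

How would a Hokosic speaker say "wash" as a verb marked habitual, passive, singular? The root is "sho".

shotsuvuah

Attach voice passive -tsu (after vowel 'o') → shotsu.
Attach aspect habitual -vu → shotsuvu.
Attach number singular -ah → shotsuvuah.
Vowel harmony: no change.
Nasal assimilation: no change.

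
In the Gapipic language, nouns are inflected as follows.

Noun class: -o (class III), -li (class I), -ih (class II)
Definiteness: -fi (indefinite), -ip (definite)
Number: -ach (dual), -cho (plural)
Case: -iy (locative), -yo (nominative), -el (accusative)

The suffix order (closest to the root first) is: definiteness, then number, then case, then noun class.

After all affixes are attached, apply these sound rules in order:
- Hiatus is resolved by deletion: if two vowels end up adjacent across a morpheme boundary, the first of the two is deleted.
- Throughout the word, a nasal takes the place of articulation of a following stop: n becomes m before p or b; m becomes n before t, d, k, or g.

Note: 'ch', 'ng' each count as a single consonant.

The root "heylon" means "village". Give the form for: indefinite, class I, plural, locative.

heylonfichiyli

Attach definiteness indefinite -fi → heylonfi.
Attach number plural -cho → heylonficho.
Attach case locative -iy → heylonfichoiy.
Attach noun class class I -li → heylonfichoiyli.
Apply vowel deletion: heylonfichoiyli → heylonfichiyli.
Nasal assimilation: no change.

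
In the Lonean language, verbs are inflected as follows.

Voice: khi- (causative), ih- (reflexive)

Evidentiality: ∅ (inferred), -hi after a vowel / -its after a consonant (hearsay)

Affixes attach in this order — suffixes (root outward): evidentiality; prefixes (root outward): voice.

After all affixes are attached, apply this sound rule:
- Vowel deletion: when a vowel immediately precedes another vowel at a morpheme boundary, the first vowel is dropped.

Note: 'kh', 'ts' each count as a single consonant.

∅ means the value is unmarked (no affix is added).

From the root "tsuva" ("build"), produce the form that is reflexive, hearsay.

ihtsuvahi

Attach evidentiality hearsay -hi (after vowel 'a') → tsuvahi.
Attach voice reflexive ih- → ihtsuvahi.
Vowel deletion: no change.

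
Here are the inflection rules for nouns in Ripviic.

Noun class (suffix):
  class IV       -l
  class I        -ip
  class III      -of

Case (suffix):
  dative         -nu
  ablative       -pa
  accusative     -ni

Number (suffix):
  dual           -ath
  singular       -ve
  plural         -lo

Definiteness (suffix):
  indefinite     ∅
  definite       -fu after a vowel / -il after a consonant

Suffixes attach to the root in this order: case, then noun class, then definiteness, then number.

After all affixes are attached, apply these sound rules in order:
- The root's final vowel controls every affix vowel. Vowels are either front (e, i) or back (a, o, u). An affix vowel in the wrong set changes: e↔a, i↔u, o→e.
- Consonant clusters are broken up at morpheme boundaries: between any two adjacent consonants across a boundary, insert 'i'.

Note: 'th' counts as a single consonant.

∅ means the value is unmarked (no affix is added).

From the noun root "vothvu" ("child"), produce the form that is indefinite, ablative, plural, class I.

Attach case ablative -pa → vothvupa.
Attach noun class class I -ip → vothvupaip.
definiteness = indefinite: zero marking, form stays vothvupaip.
Attach number plural -lo → vothvupaiplo.
Apply vowel harmony: vothvupaiplo → vothvupauplo.
Apply epenthesis: vothvupauplo → vothvupaupilo.

vothvupaupilo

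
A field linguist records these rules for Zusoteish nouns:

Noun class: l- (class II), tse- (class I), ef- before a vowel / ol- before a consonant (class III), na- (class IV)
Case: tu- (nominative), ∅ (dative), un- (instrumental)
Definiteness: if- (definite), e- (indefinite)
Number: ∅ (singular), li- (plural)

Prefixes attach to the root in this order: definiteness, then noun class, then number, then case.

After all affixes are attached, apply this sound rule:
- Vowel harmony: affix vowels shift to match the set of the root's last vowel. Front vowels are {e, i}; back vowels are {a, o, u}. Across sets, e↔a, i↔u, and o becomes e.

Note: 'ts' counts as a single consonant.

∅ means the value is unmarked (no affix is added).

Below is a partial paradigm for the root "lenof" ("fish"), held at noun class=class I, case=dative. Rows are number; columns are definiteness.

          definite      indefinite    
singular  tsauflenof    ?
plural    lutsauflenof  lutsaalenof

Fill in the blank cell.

tsaalenof

Attach definiteness indefinite e- → elenof.
Attach noun class class I tse- → tseelenof.
number = singular: zero marking, form stays tseelenof.
case = dative: zero marking, form stays tseelenof.
Apply vowel harmony: tseelenof → tsaalenof.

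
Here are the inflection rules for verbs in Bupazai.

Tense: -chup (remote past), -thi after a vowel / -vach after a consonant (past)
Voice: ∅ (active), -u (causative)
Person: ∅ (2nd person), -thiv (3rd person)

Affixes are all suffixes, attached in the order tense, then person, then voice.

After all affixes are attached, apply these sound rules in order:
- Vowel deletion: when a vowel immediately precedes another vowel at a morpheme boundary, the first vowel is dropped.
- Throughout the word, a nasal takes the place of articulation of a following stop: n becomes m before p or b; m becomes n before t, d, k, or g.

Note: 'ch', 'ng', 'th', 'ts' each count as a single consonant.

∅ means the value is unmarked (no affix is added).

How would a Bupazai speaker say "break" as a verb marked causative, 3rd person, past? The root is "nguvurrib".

Attach tense past -vach (after consonant 'b') → nguvurribvach.
Attach person 3rd person -thiv → nguvurribvachthiv.
Attach voice causative -u → nguvurribvachthivu.
Vowel deletion: no change.
Nasal assimilation: no change.

nguvurribvachthivu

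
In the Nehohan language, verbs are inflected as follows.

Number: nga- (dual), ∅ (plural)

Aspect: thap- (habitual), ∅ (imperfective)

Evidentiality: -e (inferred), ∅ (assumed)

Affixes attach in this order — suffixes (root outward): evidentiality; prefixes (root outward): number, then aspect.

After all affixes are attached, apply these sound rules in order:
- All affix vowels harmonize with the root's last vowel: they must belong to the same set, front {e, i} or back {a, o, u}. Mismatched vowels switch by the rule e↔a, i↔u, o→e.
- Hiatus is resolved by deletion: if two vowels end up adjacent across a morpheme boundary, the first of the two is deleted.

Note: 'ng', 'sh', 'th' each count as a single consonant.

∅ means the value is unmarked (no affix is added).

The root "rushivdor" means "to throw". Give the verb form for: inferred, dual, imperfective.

ngarushivdora

Attach evidentiality inferred -e → rushivdore.
Attach number dual nga- → ngarushivdore.
aspect = imperfective: zero marking, form stays ngarushivdore.
Apply vowel harmony: ngarushivdore → ngarushivdora.
Vowel deletion: no change.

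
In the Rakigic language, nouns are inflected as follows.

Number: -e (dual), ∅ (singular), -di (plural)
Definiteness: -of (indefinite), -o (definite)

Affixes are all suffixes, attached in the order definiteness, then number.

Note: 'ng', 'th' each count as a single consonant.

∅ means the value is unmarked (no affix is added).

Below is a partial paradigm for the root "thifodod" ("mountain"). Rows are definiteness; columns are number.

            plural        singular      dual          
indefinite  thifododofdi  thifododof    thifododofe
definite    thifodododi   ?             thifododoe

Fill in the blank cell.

Attach definiteness definite -o → thifododo.
number = singular: zero marking, form stays thifododo.

thifododo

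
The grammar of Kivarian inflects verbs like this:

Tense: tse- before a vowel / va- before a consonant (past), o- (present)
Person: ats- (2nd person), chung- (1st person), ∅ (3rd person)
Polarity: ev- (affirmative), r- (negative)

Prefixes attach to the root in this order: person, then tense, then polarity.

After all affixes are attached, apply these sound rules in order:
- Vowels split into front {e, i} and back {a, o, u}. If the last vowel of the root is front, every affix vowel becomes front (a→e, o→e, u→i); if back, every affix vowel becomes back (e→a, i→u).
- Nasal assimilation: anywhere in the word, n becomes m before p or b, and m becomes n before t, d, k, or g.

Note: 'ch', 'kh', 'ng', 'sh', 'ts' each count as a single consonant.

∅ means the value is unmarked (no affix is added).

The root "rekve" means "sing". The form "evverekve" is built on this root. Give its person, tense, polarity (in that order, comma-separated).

Segment: ev-va-rekve.
person: ∅ → 3rd person.
tense: tse/va- → past.
polarity: ev- → affirmative.

3rd person, past, affirmative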